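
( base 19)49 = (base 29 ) 2r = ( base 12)71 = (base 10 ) 85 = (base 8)125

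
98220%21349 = 12824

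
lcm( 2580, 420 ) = 18060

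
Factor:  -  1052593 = - 41^1*25673^1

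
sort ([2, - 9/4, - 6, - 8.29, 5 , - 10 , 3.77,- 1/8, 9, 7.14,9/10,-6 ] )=[-10, - 8.29, - 6, - 6, - 9/4, - 1/8, 9/10, 2,3.77, 5,  7.14, 9 ]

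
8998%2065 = 738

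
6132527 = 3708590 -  - 2423937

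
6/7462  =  3/3731 = 0.00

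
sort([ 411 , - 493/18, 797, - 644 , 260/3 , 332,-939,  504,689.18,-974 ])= [ - 974,- 939, - 644,  -  493/18,260/3,332,  411,504, 689.18 , 797]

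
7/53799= 7/53799=0.00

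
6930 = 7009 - 79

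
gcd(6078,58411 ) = 1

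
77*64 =4928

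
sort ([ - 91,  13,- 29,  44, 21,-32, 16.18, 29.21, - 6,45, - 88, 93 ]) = [-91,- 88,  -  32, - 29,-6,13, 16.18,21 , 29.21, 44,45,93 ] 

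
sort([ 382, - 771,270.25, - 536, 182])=[ - 771, - 536,182,270.25, 382]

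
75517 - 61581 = 13936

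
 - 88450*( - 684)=60499800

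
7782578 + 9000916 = 16783494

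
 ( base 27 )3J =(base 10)100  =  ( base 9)121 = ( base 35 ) 2U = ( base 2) 1100100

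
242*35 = 8470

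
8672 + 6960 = 15632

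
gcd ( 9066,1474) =2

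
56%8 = 0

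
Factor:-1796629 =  - 103^1*17443^1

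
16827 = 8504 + 8323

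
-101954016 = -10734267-91219749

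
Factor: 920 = 2^3* 5^1 * 23^1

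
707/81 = 707/81 =8.73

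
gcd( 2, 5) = 1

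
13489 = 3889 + 9600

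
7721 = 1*7721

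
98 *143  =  14014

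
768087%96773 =90676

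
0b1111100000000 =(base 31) 880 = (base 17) 1A7E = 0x1F00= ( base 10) 7936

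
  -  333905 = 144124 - 478029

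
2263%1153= 1110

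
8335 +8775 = 17110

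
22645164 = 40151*564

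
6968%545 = 428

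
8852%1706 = 322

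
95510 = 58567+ 36943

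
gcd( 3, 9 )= 3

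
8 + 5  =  13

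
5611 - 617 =4994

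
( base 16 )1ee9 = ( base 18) 167b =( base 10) 7913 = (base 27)an2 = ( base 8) 17351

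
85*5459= 464015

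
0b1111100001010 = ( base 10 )7946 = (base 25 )CHL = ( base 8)17412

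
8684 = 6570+2114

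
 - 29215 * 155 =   -  4528325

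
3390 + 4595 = 7985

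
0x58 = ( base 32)2o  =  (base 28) 34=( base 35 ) 2i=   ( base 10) 88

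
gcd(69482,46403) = 49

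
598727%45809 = 3210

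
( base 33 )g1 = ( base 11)441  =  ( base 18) 1B7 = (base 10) 529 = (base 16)211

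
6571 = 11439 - 4868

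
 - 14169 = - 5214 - 8955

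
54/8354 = 27/4177 = 0.01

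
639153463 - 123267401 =515886062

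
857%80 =57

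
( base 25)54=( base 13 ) 9c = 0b10000001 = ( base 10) 129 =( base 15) 89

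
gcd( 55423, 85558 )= 1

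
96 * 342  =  32832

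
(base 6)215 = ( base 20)43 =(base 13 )65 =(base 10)83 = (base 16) 53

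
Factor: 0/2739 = 0=0^1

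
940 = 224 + 716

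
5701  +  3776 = 9477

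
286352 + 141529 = 427881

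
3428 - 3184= 244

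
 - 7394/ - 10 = 739+2/5 = 739.40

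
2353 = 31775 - 29422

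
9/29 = 9/29 = 0.31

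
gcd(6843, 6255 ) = 3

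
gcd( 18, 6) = 6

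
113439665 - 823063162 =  - 709623497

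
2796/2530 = 1398/1265 =1.11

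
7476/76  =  98+7/19 = 98.37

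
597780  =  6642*90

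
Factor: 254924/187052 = 463^( - 1 )*631^1  =  631/463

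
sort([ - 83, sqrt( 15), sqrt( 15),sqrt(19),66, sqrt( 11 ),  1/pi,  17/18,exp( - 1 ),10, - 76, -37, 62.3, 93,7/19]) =[ - 83, - 76, - 37 , 1/pi, exp (-1), 7/19, 17/18,sqrt( 11 ),sqrt( 15),sqrt(15), sqrt(19 ), 10,  62.3, 66 , 93]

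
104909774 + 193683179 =298592953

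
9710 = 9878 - 168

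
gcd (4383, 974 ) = 487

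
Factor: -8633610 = - 2^1*3^2*5^1*95929^1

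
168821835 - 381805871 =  - 212984036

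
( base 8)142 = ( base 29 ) 3B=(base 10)98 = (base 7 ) 200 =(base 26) 3k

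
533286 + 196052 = 729338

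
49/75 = 49/75= 0.65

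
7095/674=10 + 355/674  =  10.53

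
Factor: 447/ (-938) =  - 2^( - 1 )*3^1 * 7^( - 1)*67^( - 1 )*149^1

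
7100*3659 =25978900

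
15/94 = 15/94= 0.16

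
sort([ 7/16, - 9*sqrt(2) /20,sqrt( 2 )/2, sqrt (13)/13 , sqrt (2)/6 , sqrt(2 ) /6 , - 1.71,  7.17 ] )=[ - 1.71, - 9*sqrt( 2)/20, sqrt( 2) /6, sqrt(2 ) /6, sqrt( 13)/13, 7/16,sqrt( 2)/2, 7.17 ]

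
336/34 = 168/17 =9.88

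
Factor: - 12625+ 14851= 2226 =2^1*3^1*7^1 *53^1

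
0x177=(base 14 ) 1CB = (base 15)1a0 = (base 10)375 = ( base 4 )11313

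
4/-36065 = - 4/36065 = - 0.00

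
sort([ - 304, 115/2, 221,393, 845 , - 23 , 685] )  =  [ - 304, - 23,115/2, 221,393, 685, 845] 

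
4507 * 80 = 360560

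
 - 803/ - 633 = 1 + 170/633=1.27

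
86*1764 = 151704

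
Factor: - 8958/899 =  - 2^1*3^1*29^ ( - 1)*31^( - 1 )*1493^1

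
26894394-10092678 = 16801716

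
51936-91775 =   -  39839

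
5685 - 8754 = - 3069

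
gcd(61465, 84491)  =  1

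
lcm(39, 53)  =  2067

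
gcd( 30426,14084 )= 2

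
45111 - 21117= 23994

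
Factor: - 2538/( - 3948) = 2^( - 1 )*3^2 * 7^(-1) = 9/14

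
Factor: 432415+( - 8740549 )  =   - 8308134= - 2^1*3^2  *67^1* 83^2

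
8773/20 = 438 + 13/20 = 438.65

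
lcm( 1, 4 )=4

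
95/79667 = 5/4193= 0.00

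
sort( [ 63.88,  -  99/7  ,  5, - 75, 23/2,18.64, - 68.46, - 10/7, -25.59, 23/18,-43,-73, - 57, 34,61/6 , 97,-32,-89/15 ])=[-75, - 73, - 68.46,-57, - 43,  -  32, - 25.59,-99/7,  -  89/15,-10/7, 23/18,5, 61/6,23/2,  18.64,34 , 63.88,97] 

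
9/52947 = 1/5883 = 0.00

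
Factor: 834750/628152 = 2^( - 2 )*3^1*5^3*53^1*3739^( - 1) = 19875/14956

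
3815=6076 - 2261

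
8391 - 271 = 8120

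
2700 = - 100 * ( - 27 )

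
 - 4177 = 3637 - 7814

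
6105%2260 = 1585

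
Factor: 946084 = 2^2*17^1*13913^1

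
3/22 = 3/22=0.14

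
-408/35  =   - 12 + 12/35 = -11.66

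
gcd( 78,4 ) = 2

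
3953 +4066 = 8019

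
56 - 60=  - 4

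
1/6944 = 1/6944 =0.00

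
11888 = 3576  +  8312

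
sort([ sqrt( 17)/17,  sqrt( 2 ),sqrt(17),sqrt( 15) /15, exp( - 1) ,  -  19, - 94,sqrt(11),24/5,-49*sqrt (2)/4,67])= [ - 94 , - 19, - 49*sqrt( 2) /4,sqrt( 17)/17,  sqrt ( 15)/15, exp(-1), sqrt( 2) , sqrt( 11),  sqrt( 17),24/5, 67]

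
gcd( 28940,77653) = 1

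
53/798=53/798 = 0.07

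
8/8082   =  4/4041 = 0.00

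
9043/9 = 9043/9 = 1004.78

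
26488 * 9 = 238392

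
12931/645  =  20+ 31/645  =  20.05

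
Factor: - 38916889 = -11^1*3537899^1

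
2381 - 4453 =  - 2072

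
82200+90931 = 173131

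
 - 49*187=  - 9163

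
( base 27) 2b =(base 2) 1000001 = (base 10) 65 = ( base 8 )101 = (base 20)35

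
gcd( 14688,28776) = 24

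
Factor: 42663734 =2^1 *21331867^1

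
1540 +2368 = 3908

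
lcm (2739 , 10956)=10956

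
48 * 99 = 4752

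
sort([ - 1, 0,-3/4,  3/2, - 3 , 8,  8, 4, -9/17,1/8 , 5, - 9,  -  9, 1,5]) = [ - 9,  -  9, - 3,  -  1, - 3/4,- 9/17, 0 , 1/8,1, 3/2,  4,5,  5 , 8, 8] 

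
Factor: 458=2^1*229^1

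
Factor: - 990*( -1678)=2^2*3^2*5^1*11^1*839^1=1661220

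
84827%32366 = 20095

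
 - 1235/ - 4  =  308 + 3/4 = 308.75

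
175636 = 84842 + 90794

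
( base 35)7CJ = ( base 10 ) 9014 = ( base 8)21466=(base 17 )1e34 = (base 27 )C9N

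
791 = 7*113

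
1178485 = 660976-  -  517509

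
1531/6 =255 + 1/6 = 255.17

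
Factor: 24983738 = 2^1*13^1*277^1* 3469^1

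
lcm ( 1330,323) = 22610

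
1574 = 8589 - 7015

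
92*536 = 49312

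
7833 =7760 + 73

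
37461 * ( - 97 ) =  -3633717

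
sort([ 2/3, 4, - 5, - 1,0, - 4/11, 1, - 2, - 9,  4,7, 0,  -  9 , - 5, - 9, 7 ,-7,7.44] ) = [ - 9, - 9, - 9,-7, - 5,- 5, - 2, - 1, - 4/11, 0, 0,2/3,  1, 4 , 4, 7, 7, 7.44] 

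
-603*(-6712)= 4047336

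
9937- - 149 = 10086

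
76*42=3192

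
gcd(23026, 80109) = 1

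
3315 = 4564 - 1249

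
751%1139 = 751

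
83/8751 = 83/8751 = 0.01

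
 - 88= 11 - 99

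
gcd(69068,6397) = 1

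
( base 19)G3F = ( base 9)8017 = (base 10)5848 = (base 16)16D8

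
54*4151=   224154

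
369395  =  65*5683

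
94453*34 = 3211402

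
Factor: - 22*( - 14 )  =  308 = 2^2*7^1*11^1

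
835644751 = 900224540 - 64579789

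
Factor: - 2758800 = - 2^4*3^1*5^2 * 11^2*19^1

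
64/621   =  64/621 = 0.10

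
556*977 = 543212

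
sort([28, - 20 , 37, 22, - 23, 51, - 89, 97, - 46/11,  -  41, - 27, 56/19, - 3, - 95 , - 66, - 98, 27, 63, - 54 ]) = [ - 98, - 95, - 89, - 66, - 54, - 41, - 27, - 23, - 20 , - 46/11, - 3, 56/19, 22, 27,28, 37,51, 63,97 ]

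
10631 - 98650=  - 88019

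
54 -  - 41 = 95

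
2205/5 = 441 = 441.00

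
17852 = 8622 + 9230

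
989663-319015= 670648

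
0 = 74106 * 0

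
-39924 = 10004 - 49928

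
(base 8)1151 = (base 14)321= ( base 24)11h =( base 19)1D9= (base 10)617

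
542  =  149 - - 393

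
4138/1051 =3+985/1051=3.94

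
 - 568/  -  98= 284/49 = 5.80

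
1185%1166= 19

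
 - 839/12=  - 839/12 =- 69.92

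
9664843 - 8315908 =1348935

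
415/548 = 415/548 = 0.76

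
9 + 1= 10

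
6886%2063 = 697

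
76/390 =38/195 = 0.19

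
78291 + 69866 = 148157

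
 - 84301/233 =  - 362 + 45/233  =  - 361.81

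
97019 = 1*97019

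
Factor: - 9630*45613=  - 2^1*3^2*5^1*107^1*45613^1 = - 439253190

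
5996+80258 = 86254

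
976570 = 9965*98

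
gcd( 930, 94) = 2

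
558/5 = 111 + 3/5 = 111.60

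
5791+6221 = 12012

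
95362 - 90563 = 4799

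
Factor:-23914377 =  -3^2*67^1*39659^1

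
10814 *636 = 6877704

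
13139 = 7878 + 5261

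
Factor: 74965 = 5^1 * 11^1 * 29^1 * 47^1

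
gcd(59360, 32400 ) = 80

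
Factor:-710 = - 2^1*5^1 * 71^1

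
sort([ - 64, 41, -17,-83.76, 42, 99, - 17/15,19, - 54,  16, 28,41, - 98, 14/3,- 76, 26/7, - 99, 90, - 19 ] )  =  [- 99, - 98, - 83.76,-76,  -  64, - 54, - 19, - 17, - 17/15,26/7,14/3, 16, 19, 28, 41,41, 42, 90, 99]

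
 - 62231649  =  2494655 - 64726304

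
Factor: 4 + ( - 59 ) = -5^1*11^1 = -55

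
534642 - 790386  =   - 255744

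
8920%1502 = 1410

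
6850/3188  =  3425/1594=2.15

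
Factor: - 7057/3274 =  -2^(-1) * 1637^(- 1 )*7057^1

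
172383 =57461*3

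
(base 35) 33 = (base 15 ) 73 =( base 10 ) 108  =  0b1101100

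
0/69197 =0 = 0.00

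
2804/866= 3 + 103/433 = 3.24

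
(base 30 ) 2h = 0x4d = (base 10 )77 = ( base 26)2P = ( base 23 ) 38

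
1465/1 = 1465=1465.00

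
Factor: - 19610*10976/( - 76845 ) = 43047872/15369=2^6*3^( - 1) * 7^3*37^1*47^(-1)*53^1*109^(-1)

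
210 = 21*10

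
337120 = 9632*35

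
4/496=1/124 = 0.01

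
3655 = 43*85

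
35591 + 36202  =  71793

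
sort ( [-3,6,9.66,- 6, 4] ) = [-6  ,-3, 4,6,  9.66]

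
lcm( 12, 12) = 12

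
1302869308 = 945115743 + 357753565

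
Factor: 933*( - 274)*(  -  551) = 2^1 * 3^1*19^1*29^1*137^1* 311^1 = 140858742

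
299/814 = 299/814 =0.37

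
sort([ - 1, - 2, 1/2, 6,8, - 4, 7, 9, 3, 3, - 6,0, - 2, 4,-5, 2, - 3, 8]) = [-6,-5, - 4,-3,-2, - 2, - 1,0,1/2 , 2,3, 3, 4,6, 7,  8, 8 , 9]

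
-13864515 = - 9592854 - 4271661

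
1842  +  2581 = 4423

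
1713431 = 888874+824557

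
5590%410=260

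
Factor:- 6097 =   -  7^1*13^1*67^1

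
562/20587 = 562/20587  =  0.03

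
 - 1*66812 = - 66812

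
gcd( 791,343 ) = 7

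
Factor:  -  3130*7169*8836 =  - 2^3*5^1*47^2*67^1*107^1*313^1= - 198270738920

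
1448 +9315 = 10763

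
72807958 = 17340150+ 55467808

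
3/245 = 3/245 = 0.01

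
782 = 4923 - 4141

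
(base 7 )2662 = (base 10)1024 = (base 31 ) 121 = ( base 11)851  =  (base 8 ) 2000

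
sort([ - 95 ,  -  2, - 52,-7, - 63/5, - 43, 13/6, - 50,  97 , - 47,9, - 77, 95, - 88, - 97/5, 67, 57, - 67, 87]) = [ - 95, - 88, -77, - 67, - 52 , - 50,-47 , - 43, - 97/5 ,-63/5, - 7, - 2,  13/6, 9,  57, 67, 87, 95, 97] 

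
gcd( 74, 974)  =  2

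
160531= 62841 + 97690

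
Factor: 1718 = 2^1*859^1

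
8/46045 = 8/46045   =  0.00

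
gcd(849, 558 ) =3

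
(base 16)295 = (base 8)1225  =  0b1010010101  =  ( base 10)661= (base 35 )IV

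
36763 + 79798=116561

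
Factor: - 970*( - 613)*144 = 2^5* 3^2*5^1*97^1*613^1 = 85623840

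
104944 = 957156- 852212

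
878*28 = 24584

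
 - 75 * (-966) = 72450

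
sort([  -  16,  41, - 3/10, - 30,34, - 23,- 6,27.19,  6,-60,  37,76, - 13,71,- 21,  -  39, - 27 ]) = [ - 60, -39,-30,  -  27, -23, - 21, - 16, - 13, - 6, - 3/10, 6,27.19, 34, 37 , 41,71,76]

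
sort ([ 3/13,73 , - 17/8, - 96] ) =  [ - 96, - 17/8,3/13,  73 ]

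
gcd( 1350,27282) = 6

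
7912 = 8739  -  827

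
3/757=3/757 = 0.00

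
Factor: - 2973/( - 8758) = 2^( - 1) * 3^1*29^(  -  1 )*151^(-1)*991^1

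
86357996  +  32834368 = 119192364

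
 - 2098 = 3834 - 5932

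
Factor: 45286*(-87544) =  - 2^4*31^1*353^1* 22643^1 = - 3964517584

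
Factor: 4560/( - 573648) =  - 5^1*17^(  -  1)*37^( - 1) =- 5/629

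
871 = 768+103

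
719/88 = 719/88= 8.17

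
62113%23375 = 15363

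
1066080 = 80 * 13326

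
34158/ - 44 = -777+15/22 = -776.32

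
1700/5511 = 1700/5511  =  0.31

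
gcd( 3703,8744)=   1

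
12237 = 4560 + 7677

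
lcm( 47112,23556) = 47112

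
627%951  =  627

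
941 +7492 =8433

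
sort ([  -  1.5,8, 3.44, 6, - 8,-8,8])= [ - 8, - 8, - 1.5, 3.44,6, 8, 8]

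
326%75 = 26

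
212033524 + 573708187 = 785741711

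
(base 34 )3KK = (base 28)58o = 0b1000001001000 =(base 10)4168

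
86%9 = 5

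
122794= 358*343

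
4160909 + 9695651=13856560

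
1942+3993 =5935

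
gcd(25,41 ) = 1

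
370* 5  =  1850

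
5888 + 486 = 6374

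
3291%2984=307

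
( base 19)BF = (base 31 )77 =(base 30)7E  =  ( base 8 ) 340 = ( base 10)224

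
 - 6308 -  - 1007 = -5301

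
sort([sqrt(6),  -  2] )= [-2, sqrt( 6)] 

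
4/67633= 4/67633 = 0.00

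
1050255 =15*70017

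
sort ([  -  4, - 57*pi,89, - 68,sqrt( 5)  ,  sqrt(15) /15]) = [  -  57*pi, - 68, - 4, sqrt( 15 ) /15, sqrt( 5 ),89]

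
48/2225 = 48/2225=0.02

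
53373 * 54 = 2882142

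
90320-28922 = 61398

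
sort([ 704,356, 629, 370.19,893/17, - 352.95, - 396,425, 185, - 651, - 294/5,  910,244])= [ - 651, - 396, - 352.95, - 294/5, 893/17,185,244,  356, 370.19,425, 629, 704, 910] 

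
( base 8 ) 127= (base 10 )87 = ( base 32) 2n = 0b1010111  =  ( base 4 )1113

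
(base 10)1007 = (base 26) 1CJ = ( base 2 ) 1111101111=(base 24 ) 1hn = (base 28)17R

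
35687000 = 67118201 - 31431201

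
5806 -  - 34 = 5840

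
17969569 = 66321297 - 48351728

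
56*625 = 35000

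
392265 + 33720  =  425985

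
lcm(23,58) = 1334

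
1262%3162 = 1262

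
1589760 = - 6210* ( - 256)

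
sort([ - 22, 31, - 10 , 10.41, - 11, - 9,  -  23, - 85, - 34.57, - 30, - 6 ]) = [ - 85, - 34.57 , - 30, - 23, - 22, - 11, - 10, - 9, - 6,10.41 , 31]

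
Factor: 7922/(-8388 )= -17/18= - 2^( - 1 )*3^( - 2 )*17^1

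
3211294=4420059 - 1208765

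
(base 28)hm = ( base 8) 762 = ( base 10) 498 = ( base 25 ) JN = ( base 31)g2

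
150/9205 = 30/1841=0.02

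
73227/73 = 1003+8/73= 1003.11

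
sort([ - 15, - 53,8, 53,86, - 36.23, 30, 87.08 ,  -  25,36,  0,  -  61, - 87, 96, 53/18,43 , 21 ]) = [ - 87,-61, - 53, - 36.23, - 25, - 15 , 0, 53/18,8, 21, 30, 36,43,53,86, 87.08, 96] 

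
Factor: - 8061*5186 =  - 2^1*3^1*2593^1*2687^1 =- 41804346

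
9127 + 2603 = 11730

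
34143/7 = 34143/7 = 4877.57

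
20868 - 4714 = 16154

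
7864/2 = 3932 = 3932.00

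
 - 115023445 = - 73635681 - 41387764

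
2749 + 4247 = 6996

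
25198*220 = 5543560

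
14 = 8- - 6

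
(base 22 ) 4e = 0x66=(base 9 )123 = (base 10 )102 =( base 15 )6c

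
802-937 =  - 135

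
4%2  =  0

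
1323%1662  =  1323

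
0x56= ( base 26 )38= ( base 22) 3K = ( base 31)2o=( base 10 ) 86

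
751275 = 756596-5321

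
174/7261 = 174/7261  =  0.02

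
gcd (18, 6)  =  6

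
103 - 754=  - 651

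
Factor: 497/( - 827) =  - 7^1*71^1*827^ ( - 1) 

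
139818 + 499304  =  639122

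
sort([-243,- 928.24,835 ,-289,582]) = [ - 928.24,  -  289,- 243,582,835]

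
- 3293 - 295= - 3588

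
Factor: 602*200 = 120400 = 2^4*5^2*7^1*43^1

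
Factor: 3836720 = 2^4*5^1 * 199^1  *241^1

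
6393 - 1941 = 4452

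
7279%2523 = 2233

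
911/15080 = 911/15080=0.06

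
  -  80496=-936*86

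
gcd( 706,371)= 1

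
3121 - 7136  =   - 4015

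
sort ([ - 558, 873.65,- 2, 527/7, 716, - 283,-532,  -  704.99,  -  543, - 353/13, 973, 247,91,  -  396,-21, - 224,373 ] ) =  [ - 704.99,  -  558,-543,-532,  -  396,  -  283, - 224  ,  -  353/13, - 21 , - 2, 527/7,91, 247, 373, 716, 873.65, 973] 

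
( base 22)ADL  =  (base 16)141B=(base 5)131042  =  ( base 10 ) 5147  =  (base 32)50r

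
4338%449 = 297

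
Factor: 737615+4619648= 727^1*7369^1 = 5357263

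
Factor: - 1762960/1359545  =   -2^4*11^( - 1 ) * 19^( - 1 )*1301^( - 1 ) * 22037^1 = - 352592/271909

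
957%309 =30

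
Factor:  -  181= -181^1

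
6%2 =0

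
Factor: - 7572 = - 2^2*3^1*631^1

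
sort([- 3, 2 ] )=[ - 3, 2]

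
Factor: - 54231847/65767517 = - 661^(  -  1 ) * 99497^(  -  1 )*54231847^1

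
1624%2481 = 1624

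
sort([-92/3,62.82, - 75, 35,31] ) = [ - 75, - 92/3,31,  35,62.82] 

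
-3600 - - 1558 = - 2042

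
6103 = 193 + 5910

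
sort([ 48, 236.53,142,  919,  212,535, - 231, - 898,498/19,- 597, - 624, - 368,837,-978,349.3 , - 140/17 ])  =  [ - 978,-898, - 624, - 597, - 368, - 231, - 140/17, 498/19, 48,142, 212, 236.53,349.3 , 535,837,919 ]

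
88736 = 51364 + 37372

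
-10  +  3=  -7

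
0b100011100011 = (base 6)14311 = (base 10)2275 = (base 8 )4343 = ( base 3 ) 10010021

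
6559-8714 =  - 2155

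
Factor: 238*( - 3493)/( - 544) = 24451/16 = 2^(-4 )*7^2 *499^1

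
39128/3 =13042 + 2/3 = 13042.67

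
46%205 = 46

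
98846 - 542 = 98304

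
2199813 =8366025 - 6166212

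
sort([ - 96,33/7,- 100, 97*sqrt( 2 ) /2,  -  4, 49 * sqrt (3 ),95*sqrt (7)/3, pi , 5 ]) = [ - 100,- 96,-4,pi,33/7, 5,97  *sqrt( 2 ) /2,95 * sqrt(7)/3,49*sqrt( 3) ]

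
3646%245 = 216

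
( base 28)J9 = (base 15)261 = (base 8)1035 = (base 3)202001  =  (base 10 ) 541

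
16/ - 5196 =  - 4/1299 = - 0.00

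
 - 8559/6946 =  - 2  +  5333/6946= - 1.23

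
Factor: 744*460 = 2^5*3^1*5^1*23^1*31^1 = 342240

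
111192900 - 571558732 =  - 460365832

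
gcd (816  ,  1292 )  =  68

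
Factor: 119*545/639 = 3^( - 2)*5^1*7^1 * 17^1*71^ ( - 1)*109^1= 64855/639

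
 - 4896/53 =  - 4896/53=- 92.38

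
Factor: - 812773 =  - 13^1 *103^1*607^1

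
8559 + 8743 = 17302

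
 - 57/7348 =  - 57/7348=- 0.01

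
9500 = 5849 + 3651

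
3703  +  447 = 4150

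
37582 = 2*18791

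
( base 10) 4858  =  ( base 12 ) 298a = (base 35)3XS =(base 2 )1001011111010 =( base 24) 8AA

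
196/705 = 196/705 = 0.28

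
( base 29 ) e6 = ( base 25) gc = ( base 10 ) 412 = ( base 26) fm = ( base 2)110011100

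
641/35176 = 641/35176 = 0.02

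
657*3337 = 2192409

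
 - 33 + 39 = 6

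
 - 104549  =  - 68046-36503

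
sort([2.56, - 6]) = [ - 6,  2.56] 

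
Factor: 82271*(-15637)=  - 7^2*19^1*23^1*73^1*823^1=- 1286471627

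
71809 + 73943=145752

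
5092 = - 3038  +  8130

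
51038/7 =7291  +  1/7=7291.14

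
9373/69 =135 + 58/69 = 135.84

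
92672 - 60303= 32369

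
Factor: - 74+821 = 3^2*83^1 = 747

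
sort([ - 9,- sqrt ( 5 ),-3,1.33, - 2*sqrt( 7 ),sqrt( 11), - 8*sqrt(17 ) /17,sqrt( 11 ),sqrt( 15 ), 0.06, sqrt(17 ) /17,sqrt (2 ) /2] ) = [ - 9, - 2*sqrt( 7 ), - 3, - sqrt(5), - 8 * sqrt(17 )/17,0.06 , sqrt( 17 ) /17, sqrt( 2) /2,  1.33, sqrt (11 ),sqrt( 11), sqrt(15 ) ] 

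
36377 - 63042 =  - 26665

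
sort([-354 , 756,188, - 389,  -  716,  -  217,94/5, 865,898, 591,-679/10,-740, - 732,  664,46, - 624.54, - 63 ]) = [ - 740, - 732, -716, - 624.54,  -  389 , -354,-217, - 679/10, - 63,94/5,46 , 188,591 , 664,  756 , 865,898 ] 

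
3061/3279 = 3061/3279  =  0.93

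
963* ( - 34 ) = -32742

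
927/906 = 309/302  =  1.02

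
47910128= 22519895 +25390233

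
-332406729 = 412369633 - 744776362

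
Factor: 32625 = 3^2*5^3*29^1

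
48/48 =1 = 1.00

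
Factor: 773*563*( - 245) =  -  106623755 =-5^1* 7^2*563^1 * 773^1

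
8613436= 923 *9332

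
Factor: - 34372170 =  - 2^1*3^2*5^1*7^1*54559^1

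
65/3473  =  65/3473  =  0.02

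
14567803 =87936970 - 73369167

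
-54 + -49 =-103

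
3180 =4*795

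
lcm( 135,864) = 4320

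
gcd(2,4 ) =2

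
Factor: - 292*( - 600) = 175200 = 2^5*3^1*5^2*73^1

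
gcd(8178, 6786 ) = 174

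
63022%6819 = 1651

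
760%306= 148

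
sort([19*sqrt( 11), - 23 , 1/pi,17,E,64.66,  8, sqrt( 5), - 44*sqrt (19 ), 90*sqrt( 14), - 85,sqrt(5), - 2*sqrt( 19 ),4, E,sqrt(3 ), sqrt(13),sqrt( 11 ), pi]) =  [-44*sqrt(19), - 85, - 23, - 2*sqrt(19), 1/pi,sqrt( 3 ), sqrt( 5),sqrt ( 5), E,E,pi,  sqrt (11),sqrt( 13 ), 4,8,17  ,  19*sqrt( 11),64.66, 90*sqrt( 14) ]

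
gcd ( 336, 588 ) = 84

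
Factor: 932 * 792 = 2^5 * 3^2 * 11^1*233^1  =  738144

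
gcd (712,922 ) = 2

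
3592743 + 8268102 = 11860845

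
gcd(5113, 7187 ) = 1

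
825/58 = 825/58 =14.22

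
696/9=77+ 1/3 = 77.33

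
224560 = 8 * 28070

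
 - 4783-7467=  - 12250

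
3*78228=234684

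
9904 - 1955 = 7949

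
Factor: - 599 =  - 599^1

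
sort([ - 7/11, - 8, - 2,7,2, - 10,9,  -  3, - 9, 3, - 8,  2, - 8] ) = [ - 10, - 9,-8, - 8,-8,  -  3, - 2, - 7/11,2, 2,3 , 7, 9]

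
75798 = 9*8422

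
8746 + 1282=10028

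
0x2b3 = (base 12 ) 497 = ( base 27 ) PG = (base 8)1263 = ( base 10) 691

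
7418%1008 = 362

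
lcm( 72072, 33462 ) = 936936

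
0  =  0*5438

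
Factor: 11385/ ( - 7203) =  - 3^1 * 5^1*7^(- 4)*11^1*23^1 = - 3795/2401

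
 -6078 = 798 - 6876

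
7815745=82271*95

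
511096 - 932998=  - 421902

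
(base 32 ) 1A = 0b101010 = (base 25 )1h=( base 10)42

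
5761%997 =776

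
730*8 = 5840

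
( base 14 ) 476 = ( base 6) 4040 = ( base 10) 888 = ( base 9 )1186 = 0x378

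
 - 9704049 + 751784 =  - 8952265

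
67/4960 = 67/4960  =  0.01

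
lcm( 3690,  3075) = 18450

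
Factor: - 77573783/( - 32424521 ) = 7^1*181^( - 1) *359^( - 1 )*499^( - 1) * 11081969^1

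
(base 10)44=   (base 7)62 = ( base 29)1F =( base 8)54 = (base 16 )2c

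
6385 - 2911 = 3474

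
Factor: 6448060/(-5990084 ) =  - 1612015/1497521 =-5^1*322403^1 * 1497521^( - 1)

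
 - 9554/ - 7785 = 1+1769/7785 = 1.23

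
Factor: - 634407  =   - 3^1*211469^1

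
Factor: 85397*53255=5^1*13^1*6569^1*10651^1=4547817235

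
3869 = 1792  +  2077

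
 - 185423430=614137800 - 799561230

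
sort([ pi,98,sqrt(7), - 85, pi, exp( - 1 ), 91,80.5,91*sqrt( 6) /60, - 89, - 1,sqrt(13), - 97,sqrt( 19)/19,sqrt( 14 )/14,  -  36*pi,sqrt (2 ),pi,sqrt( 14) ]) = [-36*pi, - 97, - 89, - 85,-1, sqrt(19 ) /19, sqrt (14)/14,exp(-1 ), sqrt(2 ),sqrt( 7) , pi,pi,  pi, sqrt(13 ), 91 * sqrt ( 6 ) /60, sqrt(14), 80.5,91, 98] 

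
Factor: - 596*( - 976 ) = 581696 = 2^6*61^1*149^1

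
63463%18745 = 7228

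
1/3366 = 1/3366 = 0.00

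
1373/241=1373/241 = 5.70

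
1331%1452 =1331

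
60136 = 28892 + 31244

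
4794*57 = 273258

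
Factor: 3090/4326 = 5/7  =  5^1*7^( - 1)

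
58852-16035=42817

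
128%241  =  128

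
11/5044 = 11/5044  =  0.00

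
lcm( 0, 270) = 0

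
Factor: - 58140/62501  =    -  2^2*3^2 *5^1*17^1*19^1 *62501^( - 1)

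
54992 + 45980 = 100972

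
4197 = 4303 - 106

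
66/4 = 33/2 = 16.50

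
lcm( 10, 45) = 90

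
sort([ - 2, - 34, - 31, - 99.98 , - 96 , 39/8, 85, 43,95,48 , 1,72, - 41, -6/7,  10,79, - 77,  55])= [ - 99.98, - 96, - 77, - 41,-34 , - 31,-2,- 6/7, 1,39/8,  10,43, 48 , 55 , 72, 79, 85,  95 ]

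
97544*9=877896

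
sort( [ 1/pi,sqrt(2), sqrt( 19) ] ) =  [1/pi,sqrt (2 ) , sqrt ( 19 )]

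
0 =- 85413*0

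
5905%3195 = 2710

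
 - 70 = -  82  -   - 12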